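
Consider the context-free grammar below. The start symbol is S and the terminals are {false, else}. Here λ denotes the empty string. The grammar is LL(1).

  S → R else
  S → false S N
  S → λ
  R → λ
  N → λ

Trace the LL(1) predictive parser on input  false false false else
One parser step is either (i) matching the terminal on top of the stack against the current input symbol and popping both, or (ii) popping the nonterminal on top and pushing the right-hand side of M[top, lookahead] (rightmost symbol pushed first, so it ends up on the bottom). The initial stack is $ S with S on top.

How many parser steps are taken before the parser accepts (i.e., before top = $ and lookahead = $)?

12

step 1: stack=$ S  input=false false false else $  — expand S → false S N
step 2: stack=$ N S false  input=false false false else $  — match false
step 3: stack=$ N S  input=false false else $  — expand S → false S N
step 4: stack=$ N N S false  input=false false else $  — match false
step 5: stack=$ N N S  input=false else $  — expand S → false S N
step 6: stack=$ N N N S false  input=false else $  — match false
step 7: stack=$ N N N S  input=else $  — expand S → R else
step 8: stack=$ N N N else R  input=else $  — expand R → λ
step 9: stack=$ N N N else  input=else $  — match else
step 10: stack=$ N N N  input=$  — expand N → λ
step 11: stack=$ N N  input=$  — expand N → λ
step 12: stack=$ N  input=$  — expand N → λ
Accept reached after 12 steps.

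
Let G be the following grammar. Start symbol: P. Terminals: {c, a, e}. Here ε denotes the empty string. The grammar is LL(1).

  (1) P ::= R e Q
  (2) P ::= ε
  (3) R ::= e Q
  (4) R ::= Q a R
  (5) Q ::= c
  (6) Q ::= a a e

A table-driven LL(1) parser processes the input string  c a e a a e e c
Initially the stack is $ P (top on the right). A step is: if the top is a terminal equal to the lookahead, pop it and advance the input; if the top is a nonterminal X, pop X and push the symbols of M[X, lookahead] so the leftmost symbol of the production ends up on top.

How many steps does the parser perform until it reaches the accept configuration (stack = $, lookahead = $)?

step 1: stack=$ P  input=c a e a a e e c $  — expand P ::= R e Q
step 2: stack=$ Q e R  input=c a e a a e e c $  — expand R ::= Q a R
step 3: stack=$ Q e R a Q  input=c a e a a e e c $  — expand Q ::= c
step 4: stack=$ Q e R a c  input=c a e a a e e c $  — match c
step 5: stack=$ Q e R a  input=a e a a e e c $  — match a
step 6: stack=$ Q e R  input=e a a e e c $  — expand R ::= e Q
step 7: stack=$ Q e Q e  input=e a a e e c $  — match e
step 8: stack=$ Q e Q  input=a a e e c $  — expand Q ::= a a e
step 9: stack=$ Q e e a a  input=a a e e c $  — match a
step 10: stack=$ Q e e a  input=a e e c $  — match a
step 11: stack=$ Q e e  input=e e c $  — match e
step 12: stack=$ Q e  input=e c $  — match e
step 13: stack=$ Q  input=c $  — expand Q ::= c
step 14: stack=$ c  input=c $  — match c
Accept reached after 14 steps.

14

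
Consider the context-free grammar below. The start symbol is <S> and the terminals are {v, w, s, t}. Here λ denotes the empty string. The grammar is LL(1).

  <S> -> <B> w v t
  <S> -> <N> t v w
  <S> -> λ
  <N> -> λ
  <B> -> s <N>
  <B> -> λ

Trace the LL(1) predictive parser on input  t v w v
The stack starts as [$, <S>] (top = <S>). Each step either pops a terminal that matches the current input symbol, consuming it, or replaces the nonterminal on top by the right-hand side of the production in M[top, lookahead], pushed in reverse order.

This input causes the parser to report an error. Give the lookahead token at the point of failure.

     Stack        Input      Action
  1  $ <S>        t v w v $  expand <S> -> <N> t v w
  2  $ w v t <N>  t v w v $  expand <N> -> λ
  3  $ w v t      t v w v $  match t
  4  $ w v        v w v $    match v
  5  $ w          w v $      match w
  6  $            v $        error: stack empty but input remains

v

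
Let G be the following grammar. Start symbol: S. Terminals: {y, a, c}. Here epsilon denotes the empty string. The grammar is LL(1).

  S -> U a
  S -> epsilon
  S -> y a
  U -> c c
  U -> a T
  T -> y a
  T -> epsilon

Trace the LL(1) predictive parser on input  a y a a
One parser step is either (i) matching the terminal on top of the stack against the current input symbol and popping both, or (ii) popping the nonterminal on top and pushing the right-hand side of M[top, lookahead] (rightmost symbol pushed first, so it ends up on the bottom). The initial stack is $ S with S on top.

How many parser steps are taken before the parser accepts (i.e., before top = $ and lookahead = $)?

7

step 1: stack=$ S  input=a y a a $  — expand S -> U a
step 2: stack=$ a U  input=a y a a $  — expand U -> a T
step 3: stack=$ a T a  input=a y a a $  — match a
step 4: stack=$ a T  input=y a a $  — expand T -> y a
step 5: stack=$ a a y  input=y a a $  — match y
step 6: stack=$ a a  input=a a $  — match a
step 7: stack=$ a  input=a $  — match a
Accept reached after 7 steps.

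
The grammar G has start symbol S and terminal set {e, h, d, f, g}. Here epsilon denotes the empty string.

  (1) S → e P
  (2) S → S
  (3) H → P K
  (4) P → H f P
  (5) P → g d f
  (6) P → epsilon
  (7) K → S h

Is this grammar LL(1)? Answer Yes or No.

No

FIRST(S) = {e}
FIRST(H) = {e, g}
FIRST(P) = {epsilon, e, g}
FIRST(K) = {e}
FOLLOW(S) = {$, h}
FOLLOW(H) = {f}
FOLLOW(P) = {$, e, h}
FOLLOW(K) = {f}
Cell M[P, e] receives both P → H f P and P → epsilon — the grammar is not LL(1).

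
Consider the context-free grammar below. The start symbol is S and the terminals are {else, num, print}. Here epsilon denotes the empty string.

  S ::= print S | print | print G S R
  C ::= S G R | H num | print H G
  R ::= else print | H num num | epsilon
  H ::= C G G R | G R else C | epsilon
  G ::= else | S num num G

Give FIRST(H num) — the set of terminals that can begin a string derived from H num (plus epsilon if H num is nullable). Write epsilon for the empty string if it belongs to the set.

FIRST(S) = {print}
FIRST(G) = {else, print}  (via S num num G)
FIRST(C) = {else, num, print}  (via S G R, H num)
FIRST(H) = {epsilon, else, num, print}  (via C G G R, G R else C)
FIRST(R) = {epsilon, else, num, print}  (via H num num)
FIRST(H num): take FIRST of each symbol in turn, carrying on past any symbol whose FIRST contains epsilon; result {else, num, print}.

{else, num, print}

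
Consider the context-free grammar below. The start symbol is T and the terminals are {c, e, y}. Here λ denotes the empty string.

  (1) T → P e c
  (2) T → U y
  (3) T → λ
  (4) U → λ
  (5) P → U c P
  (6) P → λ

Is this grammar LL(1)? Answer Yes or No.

FIRST(T) = {λ, c, e, y}
FIRST(U) = {λ}
FIRST(P) = {λ, c}
FOLLOW(T) = {$}
FOLLOW(U) = {c, y}
FOLLOW(P) = {e}
Each cell of M receives at most one production.

Yes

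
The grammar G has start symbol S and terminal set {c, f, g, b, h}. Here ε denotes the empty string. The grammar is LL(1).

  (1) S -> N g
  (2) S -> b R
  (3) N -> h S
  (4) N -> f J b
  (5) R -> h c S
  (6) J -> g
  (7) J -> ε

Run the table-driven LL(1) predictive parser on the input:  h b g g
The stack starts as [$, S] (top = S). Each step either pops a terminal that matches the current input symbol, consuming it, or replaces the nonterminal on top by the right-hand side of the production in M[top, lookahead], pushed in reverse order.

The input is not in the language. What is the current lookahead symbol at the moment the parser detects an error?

step 1: stack=$ S  input=h b g g $  — expand S -> N g
step 2: stack=$ g N  input=h b g g $  — expand N -> h S
step 3: stack=$ g S h  input=h b g g $  — match h
step 4: stack=$ g S  input=b g g $  — expand S -> b R
step 5: stack=$ g R b  input=b g g $  — match b
step 6: stack=$ g R  input=g g $  — error: M[R, g] is empty

g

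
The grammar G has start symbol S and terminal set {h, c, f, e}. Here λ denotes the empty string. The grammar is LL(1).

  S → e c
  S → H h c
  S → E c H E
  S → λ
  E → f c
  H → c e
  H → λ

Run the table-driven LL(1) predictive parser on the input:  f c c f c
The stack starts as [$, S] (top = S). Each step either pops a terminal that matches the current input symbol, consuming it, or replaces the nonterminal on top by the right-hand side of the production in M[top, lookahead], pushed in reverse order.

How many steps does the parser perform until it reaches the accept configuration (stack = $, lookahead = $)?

9

     Stack        Input        Action
  1  $ S          f c c f c $  expand S → E c H E
  2  $ E H c E    f c c f c $  expand E → f c
  3  $ E H c c f  f c c f c $  match f
  4  $ E H c c    c c f c $    match c
  5  $ E H c      c f c $      match c
  6  $ E H        f c $        expand H → λ
  7  $ E          f c $        expand E → f c
  8  $ c f        f c $        match f
  9  $ c          c $          match c
Accept reached after 9 steps.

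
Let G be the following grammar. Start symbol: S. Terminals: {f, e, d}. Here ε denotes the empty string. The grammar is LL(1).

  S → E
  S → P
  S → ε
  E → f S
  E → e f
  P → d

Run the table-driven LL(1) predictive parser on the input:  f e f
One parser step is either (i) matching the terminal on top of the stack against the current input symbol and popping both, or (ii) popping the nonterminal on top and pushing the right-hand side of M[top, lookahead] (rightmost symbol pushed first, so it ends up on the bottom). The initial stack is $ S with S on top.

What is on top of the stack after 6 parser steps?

     Stack  Input    Action
  1  $ S    f e f $  expand S → E
  2  $ E    f e f $  expand E → f S
  3  $ S f  f e f $  match f
  4  $ S    e f $    expand S → E
  5  $ E    e f $    expand E → e f
  6  $ f e  e f $    match e
Stack after step 6: $ f (top = f).

f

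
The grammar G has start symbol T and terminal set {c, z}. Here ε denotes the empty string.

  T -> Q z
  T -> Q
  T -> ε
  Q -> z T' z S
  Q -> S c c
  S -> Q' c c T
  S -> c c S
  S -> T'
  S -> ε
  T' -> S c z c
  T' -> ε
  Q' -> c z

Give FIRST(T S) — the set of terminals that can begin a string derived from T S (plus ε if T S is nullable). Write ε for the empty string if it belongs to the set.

FIRST(Q') = {c}
FIRST(T) = {ε, c, z}  (via Q z, Q)
FIRST(Q) = {c, z}  (via S c c)
FIRST(S) = {ε, c}  (via Q' c c T, T')
FIRST(T') = {ε, c}  (via S c z c)
FIRST(T S): take FIRST of each symbol in turn, carrying on past any symbol whose FIRST contains ε; result {ε, c, z}.

{ε, c, z}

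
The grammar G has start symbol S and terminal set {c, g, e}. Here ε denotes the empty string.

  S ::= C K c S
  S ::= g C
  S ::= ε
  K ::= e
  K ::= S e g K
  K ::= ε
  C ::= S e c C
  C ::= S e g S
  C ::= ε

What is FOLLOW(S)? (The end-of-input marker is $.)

{$, c, e, g}

FIRST(S): from S::=C K c S we get {c, e, g}; from S::=g C we get {g}; from S::=ε we get {ε}. So FIRST(S) = {ε, c, e, g}.
FIRST(K): from K::=e we get {e}; from K::=S e g K we get {c, e, g}; from K::=ε we get {ε}. So FIRST(K) = {ε, c, e, g}.
FIRST(C): from C::=S e c C we get {c, e, g}; from C::=S e g S we get {c, e, g}; from C::=ε we get {ε}. So FIRST(C) = {ε, c, e, g}.
FOLLOW(S) includes $ since S is the start symbol.
FOLLOW(K): in S::=C K c S, K is followed by c S with FIRST {c}; in K::=S e g K, the suffix after K is empty (adds nothing new). Thus FOLLOW(K) = {c}.
FOLLOW(S): in S::=C K c S, the suffix after S is empty (adds nothing new); in K::=S e g K, S is followed by e g K with FIRST {e}; in C::=S e c C, S is followed by e c C with FIRST {e}; in C::=S e g S (occurrence 1), S is followed by e g S with FIRST {e}; in C::=S e g S (occurrence 2), the suffix after S is empty, so FOLLOW(S) ⊇ FOLLOW(C) = {$, c, e, g}. Thus FOLLOW(S) = {$, c, e, g}.
FOLLOW(C): in S::=C K c S, C is followed by K c S with FIRST {c, e, g}; in S::=g C, the suffix after C is empty, so FOLLOW(C) ⊇ FOLLOW(S) = {$, c, e, g}; in C::=S e c C, the suffix after C is empty (adds nothing new). Thus FOLLOW(C) = {$, c, e, g}.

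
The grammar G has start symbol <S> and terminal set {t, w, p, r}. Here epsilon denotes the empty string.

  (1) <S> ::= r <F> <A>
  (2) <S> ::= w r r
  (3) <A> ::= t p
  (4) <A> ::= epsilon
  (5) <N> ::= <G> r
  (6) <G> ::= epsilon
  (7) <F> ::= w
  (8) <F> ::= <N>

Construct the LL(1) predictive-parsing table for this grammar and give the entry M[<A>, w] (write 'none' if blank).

none

FIRST(<S>) = {r, w}
FIRST(<A>) = {epsilon, t}
FIRST(<G>) = {epsilon}
FIRST(<N>) = {r}  (via <G> r)
FIRST(<F>) = {r, w}  (via <N>)
FOLLOW(<S>) includes $ since <S> is the start symbol.
FOLLOW(<S>): <S> appears on no right-hand side. Thus FOLLOW(<S>) = {$}.
FOLLOW(<A>): in <S>::=r <F> <A>, the suffix after <A> is empty, so FOLLOW(<A>) ⊇ FOLLOW(<S>) = {$}. Thus FOLLOW(<A>) = {$}.
For <A> ::= t p: FIRST(t p) = {t}, so it goes in M[<A>, t] for t ∈ {t}.
For <A> ::= epsilon: FIRST(epsilon) = {epsilon}, so it goes in M[<A>, t] for t ∈ {}; since epsilon ∈ FIRST, also for every t ∈ FOLLOW(<A>) = {$}.
None of these place a production in M[<A>, w].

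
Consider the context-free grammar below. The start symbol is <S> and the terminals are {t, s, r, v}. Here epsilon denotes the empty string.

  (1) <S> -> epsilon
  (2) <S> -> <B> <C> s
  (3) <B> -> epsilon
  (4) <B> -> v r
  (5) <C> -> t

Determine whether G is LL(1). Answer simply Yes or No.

Yes

FIRST(<S>) = {epsilon, t, v}
FIRST(<B>) = {epsilon, v}
FIRST(<C>) = {t}
FOLLOW(<S>) = {$}
FOLLOW(<B>) = {t}
FOLLOW(<C>) = {s}
Each cell of M receives at most one production.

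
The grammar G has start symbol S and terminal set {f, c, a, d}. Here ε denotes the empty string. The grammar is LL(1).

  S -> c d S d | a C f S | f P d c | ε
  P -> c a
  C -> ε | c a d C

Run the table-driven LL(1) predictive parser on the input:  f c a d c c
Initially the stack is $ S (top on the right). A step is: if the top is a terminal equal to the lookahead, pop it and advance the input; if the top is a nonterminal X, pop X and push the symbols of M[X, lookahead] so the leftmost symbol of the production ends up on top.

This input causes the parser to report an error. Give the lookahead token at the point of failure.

c

     Stack      Input          Action
  1  $ S        f c a d c c $  expand S -> f P d c
  2  $ c d P f  f c a d c c $  match f
  3  $ c d P    c a d c c $    expand P -> c a
  4  $ c d a c  c a d c c $    match c
  5  $ c d a    a d c c $      match a
  6  $ c d      d c c $        match d
  7  $ c        c c $          match c
  8  $          c $            error: stack empty but input remains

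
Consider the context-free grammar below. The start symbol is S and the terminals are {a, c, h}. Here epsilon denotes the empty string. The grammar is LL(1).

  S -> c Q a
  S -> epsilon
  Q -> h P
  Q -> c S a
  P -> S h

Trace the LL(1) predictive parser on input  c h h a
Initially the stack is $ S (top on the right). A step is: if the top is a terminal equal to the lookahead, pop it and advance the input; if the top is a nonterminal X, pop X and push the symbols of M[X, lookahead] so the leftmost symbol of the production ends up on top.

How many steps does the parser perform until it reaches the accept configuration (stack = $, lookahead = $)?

8

     Stack    Input      Action
  1  $ S      c h h a $  expand S -> c Q a
  2  $ a Q c  c h h a $  match c
  3  $ a Q    h h a $    expand Q -> h P
  4  $ a P h  h h a $    match h
  5  $ a P    h a $      expand P -> S h
  6  $ a h S  h a $      expand S -> epsilon
  7  $ a h    h a $      match h
  8  $ a      a $        match a
Accept reached after 8 steps.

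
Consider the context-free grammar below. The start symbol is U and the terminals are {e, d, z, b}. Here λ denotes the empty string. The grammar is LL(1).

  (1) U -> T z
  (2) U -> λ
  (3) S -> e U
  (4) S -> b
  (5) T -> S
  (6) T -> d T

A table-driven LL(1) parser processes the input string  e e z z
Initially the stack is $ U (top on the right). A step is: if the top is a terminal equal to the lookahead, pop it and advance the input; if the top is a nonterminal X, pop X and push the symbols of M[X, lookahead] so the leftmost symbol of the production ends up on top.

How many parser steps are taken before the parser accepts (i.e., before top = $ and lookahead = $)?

11

step 1: stack=$ U  input=e e z z $  — expand U -> T z
step 2: stack=$ z T  input=e e z z $  — expand T -> S
step 3: stack=$ z S  input=e e z z $  — expand S -> e U
step 4: stack=$ z U e  input=e e z z $  — match e
step 5: stack=$ z U  input=e z z $  — expand U -> T z
step 6: stack=$ z z T  input=e z z $  — expand T -> S
step 7: stack=$ z z S  input=e z z $  — expand S -> e U
step 8: stack=$ z z U e  input=e z z $  — match e
step 9: stack=$ z z U  input=z z $  — expand U -> λ
step 10: stack=$ z z  input=z z $  — match z
step 11: stack=$ z  input=z $  — match z
Accept reached after 11 steps.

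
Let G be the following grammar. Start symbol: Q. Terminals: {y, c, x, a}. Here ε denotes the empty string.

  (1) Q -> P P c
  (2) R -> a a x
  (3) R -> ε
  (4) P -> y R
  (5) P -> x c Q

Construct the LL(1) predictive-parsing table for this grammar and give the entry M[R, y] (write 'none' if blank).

R -> ε

FIRST(R): from R->a a x we get {a}; from R->ε we get {ε}. So FIRST(R) = {ε, a}.
FIRST(P): from P->y R we get {y}; from P->x c Q we get {x}. So FIRST(P) = {x, y}.
FIRST(Q): from Q->P P c we get {x, y}. So FIRST(Q) = {x, y}.
FOLLOW(Q) includes $ since Q is the start symbol.
FOLLOW(P): in Q->P P c (occurrence 1), P is followed by P c with FIRST {x, y}; in Q->P P c (occurrence 2), P is followed by c with FIRST {c}. Thus FOLLOW(P) = {c, x, y}.
FOLLOW(R): in P->y R, the suffix after R is empty, so FOLLOW(R) ⊇ FOLLOW(P) = {c, x, y}. Thus FOLLOW(R) = {c, x, y}.
For R -> a a x: FIRST(a a x) = {a}, so it goes in M[R, t] for t ∈ {a}.
For R -> ε: FIRST(ε) = {ε}, so it goes in M[R, t] for t ∈ {}; since ε ∈ FIRST, also for every t ∈ FOLLOW(R) = {c, x, y}.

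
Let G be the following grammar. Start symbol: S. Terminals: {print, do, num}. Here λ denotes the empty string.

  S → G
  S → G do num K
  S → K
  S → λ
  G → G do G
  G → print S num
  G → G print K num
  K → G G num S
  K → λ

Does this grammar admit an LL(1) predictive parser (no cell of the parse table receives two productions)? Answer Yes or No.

FIRST(S) = {λ, print}
FIRST(G) = {print}
FIRST(K) = {λ, print}
FOLLOW(S) = {$, num}
FOLLOW(G) = {$, do, num, print}
FOLLOW(K) = {$, num}
Cell M[G, print] receives both G → G do G and G → print S num and G → G print K num — the grammar is not LL(1).

No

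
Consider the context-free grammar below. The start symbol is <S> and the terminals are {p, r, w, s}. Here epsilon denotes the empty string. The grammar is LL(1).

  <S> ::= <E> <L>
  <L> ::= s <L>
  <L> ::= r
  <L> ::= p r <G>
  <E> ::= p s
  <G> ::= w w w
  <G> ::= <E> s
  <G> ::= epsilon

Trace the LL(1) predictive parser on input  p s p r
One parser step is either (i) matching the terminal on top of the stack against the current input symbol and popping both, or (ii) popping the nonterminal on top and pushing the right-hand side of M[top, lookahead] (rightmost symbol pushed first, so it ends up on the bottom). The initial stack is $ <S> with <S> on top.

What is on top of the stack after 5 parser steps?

p

     Stack      Input      Action
  1  $ <S>      p s p r $  expand <S> ::= <E> <L>
  2  $ <L> <E>  p s p r $  expand <E> ::= p s
  3  $ <L> s p  p s p r $  match p
  4  $ <L> s    s p r $    match s
  5  $ <L>      p r $      expand <L> ::= p r <G>
Stack after step 5: $ <G> r p (top = p).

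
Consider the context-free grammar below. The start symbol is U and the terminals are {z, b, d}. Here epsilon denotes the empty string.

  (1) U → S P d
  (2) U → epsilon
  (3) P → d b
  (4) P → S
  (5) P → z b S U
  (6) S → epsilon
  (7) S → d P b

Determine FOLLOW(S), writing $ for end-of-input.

{b, d, z}

FIRST(S): from S→epsilon we get {epsilon}; from S→d P b we get {d}. So FIRST(S) = {epsilon, d}.
FIRST(P): from P→d b we get {d}; from P→S we get {epsilon, d}; from P→z b S U we get {z}. So FIRST(P) = {epsilon, d, z}.
FIRST(U): from U→S P d we get {d, z}; from U→epsilon we get {epsilon}. So FIRST(U) = {epsilon, d, z}.
FOLLOW(U) includes $ since U is the start symbol.
FOLLOW(P): in U→S P d, P is followed by d with FIRST {d}; in S→d P b, P is followed by b with FIRST {b}. Thus FOLLOW(P) = {b, d}.
FOLLOW(U): in P→z b S U, the suffix after U is empty, so FOLLOW(U) ⊇ FOLLOW(P) = {b, d}. Thus FOLLOW(U) = {$, b, d}.
FOLLOW(S): in U→S P d, S is followed by P d with FIRST {d, z}; in P→S, the suffix after S is empty, so FOLLOW(S) ⊇ FOLLOW(P) = {b, d}; in P→z b S U, S is followed by U with FIRST {epsilon, d, z}; in P→z b S U, the suffix after S is nullable, so FOLLOW(S) ⊇ FOLLOW(P) = {b, d}. Thus FOLLOW(S) = {b, d, z}.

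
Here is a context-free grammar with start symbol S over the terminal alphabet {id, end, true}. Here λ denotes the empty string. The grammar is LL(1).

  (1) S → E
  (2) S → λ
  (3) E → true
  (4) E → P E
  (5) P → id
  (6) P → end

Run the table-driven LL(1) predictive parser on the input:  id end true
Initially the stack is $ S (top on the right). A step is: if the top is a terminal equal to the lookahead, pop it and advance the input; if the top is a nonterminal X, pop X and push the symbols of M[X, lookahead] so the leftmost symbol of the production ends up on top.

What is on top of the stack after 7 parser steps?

     Stack    Input          Action
  1  $ S      id end true $  expand S → E
  2  $ E      id end true $  expand E → P E
  3  $ E P    id end true $  expand P → id
  4  $ E id   id end true $  match id
  5  $ E      end true $     expand E → P E
  6  $ E P    end true $     expand P → end
  7  $ E end  end true $     match end
Stack after step 7: $ E (top = E).

E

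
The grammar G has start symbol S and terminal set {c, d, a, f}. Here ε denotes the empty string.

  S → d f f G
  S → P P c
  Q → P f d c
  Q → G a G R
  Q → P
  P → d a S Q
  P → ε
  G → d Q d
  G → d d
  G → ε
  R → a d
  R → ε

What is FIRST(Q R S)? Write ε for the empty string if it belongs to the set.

{a, c, d, f}

FIRST(P): from P→d a S Q we get {d}; from P→ε we get {ε}. So FIRST(P) = {ε, d}.
FIRST(G): from G→d Q d we get {d}; from G→d d we get {d}; from G→ε we get {ε}. So FIRST(G) = {ε, d}.
FIRST(R): from R→a d we get {a}; from R→ε we get {ε}. So FIRST(R) = {ε, a}.
FIRST(S): from S→d f f G we get {d}; from S→P P c we get {c, d}. So FIRST(S) = {c, d}.
FIRST(Q): from Q→P f d c we get {d, f}; from Q→G a G R we get {a, d}; from Q→P we get {ε, d}. So FIRST(Q) = {ε, a, d, f}.
FIRST(Q R S): take FIRST of each symbol in turn, carrying on past any symbol whose FIRST contains ε; result {a, c, d, f}.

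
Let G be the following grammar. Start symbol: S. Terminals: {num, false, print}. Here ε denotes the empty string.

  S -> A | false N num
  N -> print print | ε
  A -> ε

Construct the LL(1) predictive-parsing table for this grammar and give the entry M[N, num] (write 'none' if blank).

FIRST(N) = {ε, print}
FIRST(A) = {ε}
FIRST(S) = {ε, false}  (via A)
FOLLOW(S) includes $ since S is the start symbol.
FOLLOW(N): in S->false N num, N is followed by num with FIRST {num}. Thus FOLLOW(N) = {num}.
For N -> print print: FIRST(print print) = {print}, so it goes in M[N, t] for t ∈ {print}.
For N -> ε: FIRST(ε) = {ε}, so it goes in M[N, t] for t ∈ {}; since ε ∈ FIRST, also for every t ∈ FOLLOW(N) = {num}.

N -> ε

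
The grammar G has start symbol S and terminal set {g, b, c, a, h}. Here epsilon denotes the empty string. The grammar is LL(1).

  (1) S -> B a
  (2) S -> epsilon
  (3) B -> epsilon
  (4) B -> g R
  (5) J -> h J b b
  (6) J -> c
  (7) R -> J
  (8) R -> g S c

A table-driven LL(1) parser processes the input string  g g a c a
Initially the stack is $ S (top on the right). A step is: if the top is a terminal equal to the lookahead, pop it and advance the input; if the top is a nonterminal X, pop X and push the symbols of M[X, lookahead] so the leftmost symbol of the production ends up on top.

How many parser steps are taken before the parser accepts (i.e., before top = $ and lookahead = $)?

step 1: stack=$ S  input=g g a c a $  — expand S -> B a
step 2: stack=$ a B  input=g g a c a $  — expand B -> g R
step 3: stack=$ a R g  input=g g a c a $  — match g
step 4: stack=$ a R  input=g a c a $  — expand R -> g S c
step 5: stack=$ a c S g  input=g a c a $  — match g
step 6: stack=$ a c S  input=a c a $  — expand S -> B a
step 7: stack=$ a c a B  input=a c a $  — expand B -> epsilon
step 8: stack=$ a c a  input=a c a $  — match a
step 9: stack=$ a c  input=c a $  — match c
step 10: stack=$ a  input=a $  — match a
Accept reached after 10 steps.

10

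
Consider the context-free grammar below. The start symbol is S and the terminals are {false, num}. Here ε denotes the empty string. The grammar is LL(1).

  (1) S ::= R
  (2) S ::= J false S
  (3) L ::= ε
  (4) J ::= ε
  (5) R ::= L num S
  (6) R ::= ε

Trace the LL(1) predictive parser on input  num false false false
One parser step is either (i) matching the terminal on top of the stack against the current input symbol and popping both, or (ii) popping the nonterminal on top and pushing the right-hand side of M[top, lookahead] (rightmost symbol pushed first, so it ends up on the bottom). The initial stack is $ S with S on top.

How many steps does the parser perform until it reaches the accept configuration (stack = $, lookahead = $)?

      Stack        Input                    Action
   1  $ S          num false false false $  expand S ::= R
   2  $ R          num false false false $  expand R ::= L num S
   3  $ S num L    num false false false $  expand L ::= ε
   4  $ S num      num false false false $  match num
   5  $ S          false false false $      expand S ::= J false S
   6  $ S false J  false false false $      expand J ::= ε
   7  $ S false    false false false $      match false
   8  $ S          false false $            expand S ::= J false S
   9  $ S false J  false false $            expand J ::= ε
  10  $ S false    false false $            match false
  11  $ S          false $                  expand S ::= J false S
  12  $ S false J  false $                  expand J ::= ε
  13  $ S false    false $                  match false
  14  $ S          $                        expand S ::= R
  15  $ R          $                        expand R ::= ε
Accept reached after 15 steps.

15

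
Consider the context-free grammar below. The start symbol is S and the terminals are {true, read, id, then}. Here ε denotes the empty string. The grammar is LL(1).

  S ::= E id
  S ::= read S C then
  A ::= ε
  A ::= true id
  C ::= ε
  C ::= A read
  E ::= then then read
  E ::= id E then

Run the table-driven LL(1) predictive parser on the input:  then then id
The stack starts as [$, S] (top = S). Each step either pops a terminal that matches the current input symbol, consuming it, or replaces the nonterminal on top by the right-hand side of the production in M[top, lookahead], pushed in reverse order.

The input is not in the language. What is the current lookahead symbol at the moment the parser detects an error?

step 1: stack=$ S  input=then then id $  — expand S ::= E id
step 2: stack=$ id E  input=then then id $  — expand E ::= then then read
step 3: stack=$ id read then then  input=then then id $  — match then
step 4: stack=$ id read then  input=then id $  — match then
step 5: stack=$ id read  input=id $  — error: top is terminal read but lookahead is id

id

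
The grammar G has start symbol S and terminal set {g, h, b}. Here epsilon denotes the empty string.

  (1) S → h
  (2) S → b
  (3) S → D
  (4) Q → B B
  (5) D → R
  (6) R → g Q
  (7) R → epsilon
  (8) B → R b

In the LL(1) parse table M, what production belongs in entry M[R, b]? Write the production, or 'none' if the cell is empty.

FIRST(R) = {epsilon, g}
FIRST(D) = {epsilon, g}  (via R)
FIRST(B) = {b, g}  (via R b)
FIRST(S) = {epsilon, b, g, h}  (via D)
FIRST(Q) = {b, g}  (via B B)
FOLLOW(S) includes $ since S is the start symbol.
FOLLOW(D): in S→D, the suffix after D is empty, so FOLLOW(D) ⊇ FOLLOW(S) = {$}. Thus FOLLOW(D) = {$}.
FOLLOW(R): in D→R, the suffix after R is empty, so FOLLOW(R) ⊇ FOLLOW(D) = {$}; in B→R b, R is followed by b with FIRST {b}. Thus FOLLOW(R) = {$, b}.
For R → g Q: FIRST(g Q) = {g}, so it goes in M[R, t] for t ∈ {g}.
For R → epsilon: FIRST(epsilon) = {epsilon}, so it goes in M[R, t] for t ∈ {}; since epsilon ∈ FIRST, also for every t ∈ FOLLOW(R) = {$, b}.

R → epsilon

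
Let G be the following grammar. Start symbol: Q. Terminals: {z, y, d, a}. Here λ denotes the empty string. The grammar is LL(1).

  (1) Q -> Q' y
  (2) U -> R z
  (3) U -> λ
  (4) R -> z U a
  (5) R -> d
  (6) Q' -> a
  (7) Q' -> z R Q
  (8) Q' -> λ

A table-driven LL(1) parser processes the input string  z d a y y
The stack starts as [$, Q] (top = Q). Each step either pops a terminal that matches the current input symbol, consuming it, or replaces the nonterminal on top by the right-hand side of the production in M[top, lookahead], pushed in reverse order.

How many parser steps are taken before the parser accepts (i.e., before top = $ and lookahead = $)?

      Stack      Input        Action
   1  $ Q        z d a y y $  expand Q -> Q' y
   2  $ y Q'     z d a y y $  expand Q' -> z R Q
   3  $ y Q R z  z d a y y $  match z
   4  $ y Q R    d a y y $    expand R -> d
   5  $ y Q d    d a y y $    match d
   6  $ y Q      a y y $      expand Q -> Q' y
   7  $ y y Q'   a y y $      expand Q' -> a
   8  $ y y a    a y y $      match a
   9  $ y y      y y $        match y
  10  $ y        y $          match y
Accept reached after 10 steps.

10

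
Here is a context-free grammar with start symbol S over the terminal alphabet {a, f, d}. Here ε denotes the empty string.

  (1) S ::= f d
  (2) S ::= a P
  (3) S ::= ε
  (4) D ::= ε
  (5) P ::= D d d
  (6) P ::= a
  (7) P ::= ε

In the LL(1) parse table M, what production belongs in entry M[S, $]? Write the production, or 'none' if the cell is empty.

S ::= ε

FIRST(S) = {ε, a, f}
FIRST(D) = {ε}
FIRST(P) = {ε, a, d}  (via D d d)
FOLLOW(S) includes $ since S is the start symbol.
FOLLOW(S): S appears on no right-hand side. Thus FOLLOW(S) = {$}.
For S ::= f d: FIRST(f d) = {f}, so it goes in M[S, t] for t ∈ {f}.
For S ::= a P: FIRST(a P) = {a}, so it goes in M[S, t] for t ∈ {a}.
For S ::= ε: FIRST(ε) = {ε}, so it goes in M[S, t] for t ∈ {}; since ε ∈ FIRST, also for every t ∈ FOLLOW(S) = {$}.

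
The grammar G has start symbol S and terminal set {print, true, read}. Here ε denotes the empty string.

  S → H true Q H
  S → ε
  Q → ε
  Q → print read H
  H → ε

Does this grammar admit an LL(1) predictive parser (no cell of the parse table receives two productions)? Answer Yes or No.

Yes

FIRST(S) = {ε, true}
FIRST(Q) = {ε, print}
FIRST(H) = {ε}
FOLLOW(S) = {$}
FOLLOW(Q) = {$}
FOLLOW(H) = {$, true}
Each cell of M receives at most one production.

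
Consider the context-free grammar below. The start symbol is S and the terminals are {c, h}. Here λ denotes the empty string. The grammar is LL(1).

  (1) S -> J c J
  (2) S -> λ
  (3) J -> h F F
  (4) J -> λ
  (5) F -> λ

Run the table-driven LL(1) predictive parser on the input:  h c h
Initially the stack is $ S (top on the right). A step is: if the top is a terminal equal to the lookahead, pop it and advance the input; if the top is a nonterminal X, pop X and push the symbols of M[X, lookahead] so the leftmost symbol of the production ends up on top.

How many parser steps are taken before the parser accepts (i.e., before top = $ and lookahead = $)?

10

step 1: stack=$ S  input=h c h $  — expand S -> J c J
step 2: stack=$ J c J  input=h c h $  — expand J -> h F F
step 3: stack=$ J c F F h  input=h c h $  — match h
step 4: stack=$ J c F F  input=c h $  — expand F -> λ
step 5: stack=$ J c F  input=c h $  — expand F -> λ
step 6: stack=$ J c  input=c h $  — match c
step 7: stack=$ J  input=h $  — expand J -> h F F
step 8: stack=$ F F h  input=h $  — match h
step 9: stack=$ F F  input=$  — expand F -> λ
step 10: stack=$ F  input=$  — expand F -> λ
Accept reached after 10 steps.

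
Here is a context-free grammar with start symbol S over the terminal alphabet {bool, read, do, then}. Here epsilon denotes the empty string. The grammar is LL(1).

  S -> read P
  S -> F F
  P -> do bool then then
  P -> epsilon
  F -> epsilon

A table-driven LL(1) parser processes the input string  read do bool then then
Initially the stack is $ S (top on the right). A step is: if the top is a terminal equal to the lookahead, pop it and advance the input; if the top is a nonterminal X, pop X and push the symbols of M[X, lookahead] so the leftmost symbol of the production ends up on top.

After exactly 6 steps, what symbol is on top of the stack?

     Stack                Input                     Action
  1  $ S                  read do bool then then $  expand S -> read P
  2  $ P read             read do bool then then $  match read
  3  $ P                  do bool then then $       expand P -> do bool then then
  4  $ then then bool do  do bool then then $       match do
  5  $ then then bool     bool then then $          match bool
  6  $ then then          then then $               match then
Stack after step 6: $ then (top = then).

then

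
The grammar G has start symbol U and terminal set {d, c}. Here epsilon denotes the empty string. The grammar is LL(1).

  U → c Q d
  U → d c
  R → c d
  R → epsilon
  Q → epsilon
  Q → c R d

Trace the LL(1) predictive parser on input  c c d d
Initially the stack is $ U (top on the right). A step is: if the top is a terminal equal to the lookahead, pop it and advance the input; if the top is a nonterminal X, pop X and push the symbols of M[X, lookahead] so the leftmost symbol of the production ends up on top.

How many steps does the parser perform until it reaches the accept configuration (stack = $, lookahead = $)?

7

step 1: stack=$ U  input=c c d d $  — expand U → c Q d
step 2: stack=$ d Q c  input=c c d d $  — match c
step 3: stack=$ d Q  input=c d d $  — expand Q → c R d
step 4: stack=$ d d R c  input=c d d $  — match c
step 5: stack=$ d d R  input=d d $  — expand R → epsilon
step 6: stack=$ d d  input=d d $  — match d
step 7: stack=$ d  input=d $  — match d
Accept reached after 7 steps.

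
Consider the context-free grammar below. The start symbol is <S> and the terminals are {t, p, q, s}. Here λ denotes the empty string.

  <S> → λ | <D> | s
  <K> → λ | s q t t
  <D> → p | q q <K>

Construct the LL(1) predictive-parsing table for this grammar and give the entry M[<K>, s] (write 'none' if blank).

FIRST(<K>): from <K>→λ we get {λ}; from <K>→s q t t we get {s}. So FIRST(<K>) = {λ, s}.
FIRST(<D>): from <D>→p we get {p}; from <D>→q q <K> we get {q}. So FIRST(<D>) = {p, q}.
FIRST(<S>): from <S>→λ we get {λ}; from <S>→<D> we get {p, q}; from <S>→s we get {s}. So FIRST(<S>) = {λ, p, q, s}.
FOLLOW(<S>) includes $ since <S> is the start symbol.
FOLLOW(<D>): in <S>→<D>, the suffix after <D> is empty, so FOLLOW(<D>) ⊇ FOLLOW(<S>) = {$}. Thus FOLLOW(<D>) = {$}.
FOLLOW(<K>): in <D>→q q <K>, the suffix after <K> is empty, so FOLLOW(<K>) ⊇ FOLLOW(<D>) = {$}. Thus FOLLOW(<K>) = {$}.
For <K> → λ: FIRST(λ) = {λ}, so it goes in M[<K>, t] for t ∈ {}; since λ ∈ FIRST, also for every t ∈ FOLLOW(<K>) = {$}.
For <K> → s q t t: FIRST(s q t t) = {s}, so it goes in M[<K>, t] for t ∈ {s}.

<K> → s q t t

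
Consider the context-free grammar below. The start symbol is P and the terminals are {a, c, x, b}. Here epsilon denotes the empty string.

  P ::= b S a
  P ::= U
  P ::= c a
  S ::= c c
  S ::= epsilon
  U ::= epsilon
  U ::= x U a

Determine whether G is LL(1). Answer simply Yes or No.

Yes

FIRST(P) = {epsilon, b, c, x}
FIRST(S) = {epsilon, c}
FIRST(U) = {epsilon, x}
FOLLOW(P) = {$}
FOLLOW(S) = {a}
FOLLOW(U) = {$, a}
Each cell of M receives at most one production.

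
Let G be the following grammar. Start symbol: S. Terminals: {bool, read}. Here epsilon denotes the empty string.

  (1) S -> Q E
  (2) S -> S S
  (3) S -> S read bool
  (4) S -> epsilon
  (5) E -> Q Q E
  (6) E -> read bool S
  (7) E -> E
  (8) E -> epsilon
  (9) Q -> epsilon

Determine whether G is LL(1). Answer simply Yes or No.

FIRST(S) = {epsilon, read}
FIRST(E) = {epsilon, read}
FIRST(Q) = {epsilon}
FOLLOW(S) = {$, read}
FOLLOW(E) = {$, read}
FOLLOW(Q) = {$, read}
Cell M[E, $] receives both E -> Q Q E and E -> E and E -> epsilon — the grammar is not LL(1).

No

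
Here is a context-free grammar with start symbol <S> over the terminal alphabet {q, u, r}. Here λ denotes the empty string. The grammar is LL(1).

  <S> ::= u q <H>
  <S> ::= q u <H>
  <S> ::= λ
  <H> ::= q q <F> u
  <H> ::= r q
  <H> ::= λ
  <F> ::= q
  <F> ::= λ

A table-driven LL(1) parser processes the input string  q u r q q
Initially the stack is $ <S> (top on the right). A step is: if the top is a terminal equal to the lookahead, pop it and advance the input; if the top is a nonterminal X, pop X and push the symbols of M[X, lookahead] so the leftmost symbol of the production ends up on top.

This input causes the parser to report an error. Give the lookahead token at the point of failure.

q

step 1: stack=$ <S>  input=q u r q q $  — expand <S> ::= q u <H>
step 2: stack=$ <H> u q  input=q u r q q $  — match q
step 3: stack=$ <H> u  input=u r q q $  — match u
step 4: stack=$ <H>  input=r q q $  — expand <H> ::= r q
step 5: stack=$ q r  input=r q q $  — match r
step 6: stack=$ q  input=q q $  — match q
step 7: stack=$  input=q $  — error: stack empty but input remains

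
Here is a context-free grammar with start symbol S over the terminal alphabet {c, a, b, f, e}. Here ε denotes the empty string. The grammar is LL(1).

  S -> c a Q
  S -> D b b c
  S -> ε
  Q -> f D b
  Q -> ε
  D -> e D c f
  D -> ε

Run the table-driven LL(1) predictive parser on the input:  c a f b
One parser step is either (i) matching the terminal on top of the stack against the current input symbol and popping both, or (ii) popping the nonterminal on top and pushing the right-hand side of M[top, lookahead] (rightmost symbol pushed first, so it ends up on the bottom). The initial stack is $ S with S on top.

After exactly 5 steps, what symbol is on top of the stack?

D

     Stack    Input      Action
  1  $ S      c a f b $  expand S -> c a Q
  2  $ Q a c  c a f b $  match c
  3  $ Q a    a f b $    match a
  4  $ Q      f b $      expand Q -> f D b
  5  $ b D f  f b $      match f
Stack after step 5: $ b D (top = D).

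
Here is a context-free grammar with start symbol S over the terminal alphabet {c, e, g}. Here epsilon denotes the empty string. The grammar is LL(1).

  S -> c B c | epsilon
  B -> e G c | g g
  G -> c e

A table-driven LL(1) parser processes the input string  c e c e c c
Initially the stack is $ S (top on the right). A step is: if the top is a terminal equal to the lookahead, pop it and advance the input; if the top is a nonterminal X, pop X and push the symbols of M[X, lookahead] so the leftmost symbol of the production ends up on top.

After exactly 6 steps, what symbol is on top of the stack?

e

step 1: stack=$ S  input=c e c e c c $  — expand S -> c B c
step 2: stack=$ c B c  input=c e c e c c $  — match c
step 3: stack=$ c B  input=e c e c c $  — expand B -> e G c
step 4: stack=$ c c G e  input=e c e c c $  — match e
step 5: stack=$ c c G  input=c e c c $  — expand G -> c e
step 6: stack=$ c c e c  input=c e c c $  — match c
Stack after step 6: $ c c e (top = e).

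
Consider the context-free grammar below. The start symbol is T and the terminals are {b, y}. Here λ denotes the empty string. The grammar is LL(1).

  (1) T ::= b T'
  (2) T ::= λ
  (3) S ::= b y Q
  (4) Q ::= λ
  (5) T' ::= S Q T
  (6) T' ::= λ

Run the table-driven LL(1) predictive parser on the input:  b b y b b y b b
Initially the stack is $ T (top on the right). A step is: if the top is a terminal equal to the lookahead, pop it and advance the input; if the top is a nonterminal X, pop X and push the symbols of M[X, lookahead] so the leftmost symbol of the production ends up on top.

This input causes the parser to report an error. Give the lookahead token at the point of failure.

step 1: stack=$ T  input=b b y b b y b b $  — expand T ::= b T'
step 2: stack=$ T' b  input=b b y b b y b b $  — match b
step 3: stack=$ T'  input=b y b b y b b $  — expand T' ::= S Q T
step 4: stack=$ T Q S  input=b y b b y b b $  — expand S ::= b y Q
step 5: stack=$ T Q Q y b  input=b y b b y b b $  — match b
step 6: stack=$ T Q Q y  input=y b b y b b $  — match y
step 7: stack=$ T Q Q  input=b b y b b $  — expand Q ::= λ
step 8: stack=$ T Q  input=b b y b b $  — expand Q ::= λ
step 9: stack=$ T  input=b b y b b $  — expand T ::= b T'
step 10: stack=$ T' b  input=b b y b b $  — match b
step 11: stack=$ T'  input=b y b b $  — expand T' ::= S Q T
step 12: stack=$ T Q S  input=b y b b $  — expand S ::= b y Q
step 13: stack=$ T Q Q y b  input=b y b b $  — match b
step 14: stack=$ T Q Q y  input=y b b $  — match y
step 15: stack=$ T Q Q  input=b b $  — expand Q ::= λ
step 16: stack=$ T Q  input=b b $  — expand Q ::= λ
step 17: stack=$ T  input=b b $  — expand T ::= b T'
step 18: stack=$ T' b  input=b b $  — match b
step 19: stack=$ T'  input=b $  — expand T' ::= S Q T
step 20: stack=$ T Q S  input=b $  — expand S ::= b y Q
step 21: stack=$ T Q Q y b  input=b $  — match b
step 22: stack=$ T Q Q y  input=$  — error: top is terminal y but lookahead is $

$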